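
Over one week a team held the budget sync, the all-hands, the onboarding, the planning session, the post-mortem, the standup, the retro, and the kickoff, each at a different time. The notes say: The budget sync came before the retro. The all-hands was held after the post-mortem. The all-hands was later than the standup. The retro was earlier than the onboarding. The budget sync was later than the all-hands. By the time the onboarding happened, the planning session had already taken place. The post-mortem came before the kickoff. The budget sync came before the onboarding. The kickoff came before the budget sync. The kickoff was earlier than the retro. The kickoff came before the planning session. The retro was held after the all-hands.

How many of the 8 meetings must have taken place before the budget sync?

Directly stated before the budget sync: the all-hands and the kickoff.
The post-mortem reaches the budget sync via the post-mortem → the kickoff → the budget sync.
The standup reaches the budget sync via the standup → the all-hands → the budget sync.
That's the all-hands, the kickoff, the post-mortem, and the standup — 4 in all.

4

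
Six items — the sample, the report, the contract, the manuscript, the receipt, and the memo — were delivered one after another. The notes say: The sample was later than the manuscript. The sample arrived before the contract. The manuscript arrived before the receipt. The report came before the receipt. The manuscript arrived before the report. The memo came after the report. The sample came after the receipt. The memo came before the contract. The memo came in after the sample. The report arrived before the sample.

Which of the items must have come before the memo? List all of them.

the manuscript, the receipt, the report, the sample

Directly stated before the memo: the report and the sample.
The manuscript reaches the memo via the manuscript → the sample → the memo.
The receipt reaches the memo via the receipt → the sample → the memo.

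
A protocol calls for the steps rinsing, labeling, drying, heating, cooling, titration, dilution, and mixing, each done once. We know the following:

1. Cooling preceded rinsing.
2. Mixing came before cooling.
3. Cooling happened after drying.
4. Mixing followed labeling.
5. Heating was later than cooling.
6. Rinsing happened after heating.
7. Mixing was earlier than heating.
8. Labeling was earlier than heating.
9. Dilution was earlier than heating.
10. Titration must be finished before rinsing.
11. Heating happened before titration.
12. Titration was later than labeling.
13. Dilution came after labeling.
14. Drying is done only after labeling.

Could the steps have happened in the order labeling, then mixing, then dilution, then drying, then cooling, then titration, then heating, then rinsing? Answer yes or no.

no

The constraints require heating before titration, but in the proposed sequence titration appears ahead of heating. That one violation is enough.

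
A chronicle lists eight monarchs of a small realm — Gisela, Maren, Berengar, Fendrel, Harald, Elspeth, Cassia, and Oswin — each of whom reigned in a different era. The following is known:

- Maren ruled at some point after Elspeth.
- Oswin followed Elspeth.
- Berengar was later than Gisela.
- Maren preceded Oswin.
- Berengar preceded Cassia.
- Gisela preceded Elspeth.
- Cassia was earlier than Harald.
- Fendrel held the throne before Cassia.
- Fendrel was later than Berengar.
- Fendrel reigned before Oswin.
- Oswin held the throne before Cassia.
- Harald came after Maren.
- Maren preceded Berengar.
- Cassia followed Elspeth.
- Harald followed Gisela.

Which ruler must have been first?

Gisela has a chain of constraints placing them before every other ruler, so Gisela must be first.

Gisela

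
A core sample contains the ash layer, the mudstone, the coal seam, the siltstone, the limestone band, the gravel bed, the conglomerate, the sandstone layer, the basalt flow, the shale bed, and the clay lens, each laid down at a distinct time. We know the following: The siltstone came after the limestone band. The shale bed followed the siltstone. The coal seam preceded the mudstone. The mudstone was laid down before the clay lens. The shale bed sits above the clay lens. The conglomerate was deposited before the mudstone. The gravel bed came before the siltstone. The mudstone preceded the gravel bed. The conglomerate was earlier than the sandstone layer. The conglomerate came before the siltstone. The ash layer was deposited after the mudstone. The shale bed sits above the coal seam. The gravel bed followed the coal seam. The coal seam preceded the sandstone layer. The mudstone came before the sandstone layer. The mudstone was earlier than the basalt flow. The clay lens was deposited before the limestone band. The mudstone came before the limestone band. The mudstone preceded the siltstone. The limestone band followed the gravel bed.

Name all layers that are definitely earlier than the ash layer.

the coal seam, the conglomerate, the mudstone

Directly stated before the ash layer: the mudstone.
The coal seam reaches the ash layer via the coal seam → the mudstone → the ash layer.
The conglomerate reaches the ash layer via the conglomerate → the mudstone → the ash layer.
No chain forces the clay lens (or any of the others) ahead of the ash layer.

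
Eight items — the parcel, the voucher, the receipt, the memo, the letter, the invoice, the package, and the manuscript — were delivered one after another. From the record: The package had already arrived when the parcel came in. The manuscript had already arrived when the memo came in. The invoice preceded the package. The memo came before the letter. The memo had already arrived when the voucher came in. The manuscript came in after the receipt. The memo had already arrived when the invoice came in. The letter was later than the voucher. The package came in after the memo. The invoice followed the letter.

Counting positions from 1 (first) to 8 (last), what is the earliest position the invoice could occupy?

The letter, the manuscript, the memo, the receipt, and the voucher must all come before the invoice — 5 forced predecessors.
Nothing else is forced ahead of the invoice, so its earliest slot is position 5 + 1 = 6.

6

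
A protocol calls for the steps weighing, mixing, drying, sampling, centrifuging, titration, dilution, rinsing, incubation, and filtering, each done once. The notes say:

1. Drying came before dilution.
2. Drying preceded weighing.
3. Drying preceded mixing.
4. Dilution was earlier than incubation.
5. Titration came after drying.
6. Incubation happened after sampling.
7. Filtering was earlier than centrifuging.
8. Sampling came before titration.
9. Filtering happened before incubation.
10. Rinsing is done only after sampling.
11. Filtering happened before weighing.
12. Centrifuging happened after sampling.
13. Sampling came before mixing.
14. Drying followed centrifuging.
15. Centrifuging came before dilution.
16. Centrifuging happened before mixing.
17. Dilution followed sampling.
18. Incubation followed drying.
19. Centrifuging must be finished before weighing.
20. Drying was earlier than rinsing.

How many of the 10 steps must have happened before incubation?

Directly stated before incubation: dilution, drying, filtering, and sampling.
Centrifuging reaches incubation via centrifuging → drying → incubation.
That's centrifuging, dilution, drying, filtering, and sampling — 5 in all.

5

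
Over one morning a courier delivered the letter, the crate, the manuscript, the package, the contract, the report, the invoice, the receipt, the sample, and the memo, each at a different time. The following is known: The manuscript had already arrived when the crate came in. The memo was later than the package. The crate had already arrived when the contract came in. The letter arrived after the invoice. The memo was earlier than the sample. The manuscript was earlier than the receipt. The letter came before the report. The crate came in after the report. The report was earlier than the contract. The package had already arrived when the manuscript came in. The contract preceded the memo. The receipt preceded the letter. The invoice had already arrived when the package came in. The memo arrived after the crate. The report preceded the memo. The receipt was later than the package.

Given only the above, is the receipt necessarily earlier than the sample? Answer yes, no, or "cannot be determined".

yes

Chain the constraints: the receipt → the letter → the report → the memo → the sample. Each link is directly stated, so the receipt comes before the sample.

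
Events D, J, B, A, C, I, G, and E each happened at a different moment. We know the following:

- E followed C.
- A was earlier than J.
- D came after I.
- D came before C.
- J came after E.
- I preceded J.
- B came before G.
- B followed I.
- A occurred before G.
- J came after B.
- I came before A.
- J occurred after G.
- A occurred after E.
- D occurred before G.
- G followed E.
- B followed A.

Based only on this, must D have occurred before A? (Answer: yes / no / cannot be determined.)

yes

Chain the constraints: D → C → E → A. Each link is directly stated, so D comes before A.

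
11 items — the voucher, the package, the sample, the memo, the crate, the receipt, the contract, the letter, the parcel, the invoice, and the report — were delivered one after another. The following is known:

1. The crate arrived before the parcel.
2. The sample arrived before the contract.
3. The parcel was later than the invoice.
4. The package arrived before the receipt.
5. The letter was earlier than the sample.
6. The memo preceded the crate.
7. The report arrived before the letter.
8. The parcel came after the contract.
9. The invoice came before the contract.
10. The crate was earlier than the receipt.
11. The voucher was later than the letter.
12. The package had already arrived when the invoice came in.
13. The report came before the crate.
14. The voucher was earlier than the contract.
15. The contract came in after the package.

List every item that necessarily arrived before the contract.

Directly stated before the contract: the invoice, the package, the sample, and the voucher.
The letter reaches the contract via the letter → the sample → the contract.
The report reaches the contract via the report → the letter → the sample → the contract.
No chain forces the receipt (or any of the others) ahead of the contract.

the invoice, the letter, the package, the report, the sample, the voucher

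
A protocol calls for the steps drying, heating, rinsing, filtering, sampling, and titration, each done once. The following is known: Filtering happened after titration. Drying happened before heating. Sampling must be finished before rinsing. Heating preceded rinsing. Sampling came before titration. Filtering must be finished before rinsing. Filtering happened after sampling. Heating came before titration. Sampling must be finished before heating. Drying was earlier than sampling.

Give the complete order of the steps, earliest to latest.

drying, sampling, heating, titration, filtering, rinsing

The constraints fix every adjacent pair, so only one ordering works:
drying → sampling → heating → titration → filtering → rinsing.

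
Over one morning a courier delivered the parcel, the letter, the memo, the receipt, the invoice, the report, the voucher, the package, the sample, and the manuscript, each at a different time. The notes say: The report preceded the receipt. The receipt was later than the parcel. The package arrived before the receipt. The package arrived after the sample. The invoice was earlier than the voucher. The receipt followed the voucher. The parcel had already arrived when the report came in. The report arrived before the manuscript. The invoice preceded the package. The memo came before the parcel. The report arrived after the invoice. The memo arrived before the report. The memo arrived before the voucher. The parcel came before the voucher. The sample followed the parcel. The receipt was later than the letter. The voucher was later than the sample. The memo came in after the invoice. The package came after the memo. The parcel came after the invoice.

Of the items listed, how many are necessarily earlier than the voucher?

4

Directly stated before the voucher: the invoice, the memo, the parcel, and the sample.
No chain forces the report (or any of the others) ahead of the voucher.
That's the invoice, the memo, the parcel, and the sample — 4 in all.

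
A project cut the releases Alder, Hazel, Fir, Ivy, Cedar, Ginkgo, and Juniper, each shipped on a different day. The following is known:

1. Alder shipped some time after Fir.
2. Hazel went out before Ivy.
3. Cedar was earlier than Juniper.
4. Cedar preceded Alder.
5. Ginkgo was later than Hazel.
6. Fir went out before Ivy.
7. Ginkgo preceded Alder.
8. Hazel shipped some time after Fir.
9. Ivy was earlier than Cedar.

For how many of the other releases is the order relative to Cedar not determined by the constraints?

Forced before Cedar: Fir, Hazel, and Ivy; forced after Cedar: Alder and Juniper.
That leaves Ginkgo with no forced order relative to Cedar — 1.

1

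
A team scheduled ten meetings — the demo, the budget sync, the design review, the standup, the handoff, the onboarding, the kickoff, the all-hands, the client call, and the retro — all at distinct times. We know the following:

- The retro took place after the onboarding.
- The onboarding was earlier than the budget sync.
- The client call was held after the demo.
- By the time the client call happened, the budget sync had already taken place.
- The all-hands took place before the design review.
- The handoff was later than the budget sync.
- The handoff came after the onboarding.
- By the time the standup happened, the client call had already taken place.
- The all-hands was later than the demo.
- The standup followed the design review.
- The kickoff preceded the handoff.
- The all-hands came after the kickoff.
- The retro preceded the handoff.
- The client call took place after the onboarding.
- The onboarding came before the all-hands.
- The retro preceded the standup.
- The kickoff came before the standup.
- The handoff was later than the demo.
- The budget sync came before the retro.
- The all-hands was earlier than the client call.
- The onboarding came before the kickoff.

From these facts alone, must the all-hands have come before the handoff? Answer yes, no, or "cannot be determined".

cannot be determined

No chain of stated constraints runs from the all-hands to the handoff, and none runs from the handoff to the all-hands either.
So the relative order of the all-hands and the handoff is not fixed by the given facts.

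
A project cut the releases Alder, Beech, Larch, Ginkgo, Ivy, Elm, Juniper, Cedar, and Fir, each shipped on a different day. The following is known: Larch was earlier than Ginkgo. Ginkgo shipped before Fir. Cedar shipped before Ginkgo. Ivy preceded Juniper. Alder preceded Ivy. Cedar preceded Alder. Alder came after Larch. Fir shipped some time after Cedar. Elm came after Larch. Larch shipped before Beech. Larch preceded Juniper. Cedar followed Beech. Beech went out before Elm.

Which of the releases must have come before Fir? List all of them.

Beech, Cedar, Ginkgo, Larch

Directly stated before Fir: Cedar and Ginkgo.
Beech reaches Fir via Beech → Cedar → Fir.
Larch reaches Fir via Larch → Ginkgo → Fir.
No chain forces Juniper (or any of the others) ahead of Fir.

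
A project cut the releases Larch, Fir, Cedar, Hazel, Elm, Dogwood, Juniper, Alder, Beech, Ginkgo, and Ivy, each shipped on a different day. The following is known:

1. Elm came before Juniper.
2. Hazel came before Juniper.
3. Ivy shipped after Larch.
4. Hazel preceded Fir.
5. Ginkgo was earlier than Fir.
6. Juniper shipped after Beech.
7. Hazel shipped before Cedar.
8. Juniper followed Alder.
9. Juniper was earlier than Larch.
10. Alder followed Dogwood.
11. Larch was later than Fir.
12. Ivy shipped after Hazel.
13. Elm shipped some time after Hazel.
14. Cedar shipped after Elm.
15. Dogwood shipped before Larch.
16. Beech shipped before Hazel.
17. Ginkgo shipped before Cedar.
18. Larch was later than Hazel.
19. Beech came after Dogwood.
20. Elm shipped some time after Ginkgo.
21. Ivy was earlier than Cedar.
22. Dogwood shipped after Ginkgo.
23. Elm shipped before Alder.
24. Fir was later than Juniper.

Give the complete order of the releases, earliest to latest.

The constraints fix every adjacent pair, so only one ordering works:
Ginkgo → Dogwood → Beech → Hazel → Elm → Alder → Juniper → Fir → Larch → Ivy → Cedar.

Ginkgo, Dogwood, Beech, Hazel, Elm, Alder, Juniper, Fir, Larch, Ivy, Cedar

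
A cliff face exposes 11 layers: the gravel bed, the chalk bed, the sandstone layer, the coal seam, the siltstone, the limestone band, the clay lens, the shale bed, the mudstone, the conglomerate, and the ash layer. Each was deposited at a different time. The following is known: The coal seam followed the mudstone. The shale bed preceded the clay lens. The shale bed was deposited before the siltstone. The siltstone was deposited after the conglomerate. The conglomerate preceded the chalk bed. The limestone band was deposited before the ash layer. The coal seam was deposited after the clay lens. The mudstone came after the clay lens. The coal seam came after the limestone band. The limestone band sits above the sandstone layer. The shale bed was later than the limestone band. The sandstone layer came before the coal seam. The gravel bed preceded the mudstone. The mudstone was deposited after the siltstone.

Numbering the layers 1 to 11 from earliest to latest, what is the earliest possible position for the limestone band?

2

The sandstone layer must come before the limestone band — 1 forced predecessor.
Nothing else is forced ahead of the limestone band, so its earliest slot is position 1 + 1 = 2.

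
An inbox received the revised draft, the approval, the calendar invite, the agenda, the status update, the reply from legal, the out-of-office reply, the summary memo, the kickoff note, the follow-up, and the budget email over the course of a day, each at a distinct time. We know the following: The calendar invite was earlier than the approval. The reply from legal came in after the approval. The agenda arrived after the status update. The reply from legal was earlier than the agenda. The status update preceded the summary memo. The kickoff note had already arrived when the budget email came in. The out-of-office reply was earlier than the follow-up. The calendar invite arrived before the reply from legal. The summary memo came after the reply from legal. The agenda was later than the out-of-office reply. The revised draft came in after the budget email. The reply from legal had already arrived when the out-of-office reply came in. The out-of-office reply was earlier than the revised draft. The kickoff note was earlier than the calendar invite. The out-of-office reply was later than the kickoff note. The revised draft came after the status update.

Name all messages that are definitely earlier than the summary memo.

Directly stated before the summary memo: the reply from legal and the status update.
The approval reaches the summary memo via the approval → the reply from legal → the summary memo.
The calendar invite reaches the summary memo via the calendar invite → the reply from legal → the summary memo.
The kickoff note reaches the summary memo via the kickoff note → the calendar invite → the reply from legal → the summary memo.
No chain forces the follow-up (or any of the others) ahead of the summary memo.

the approval, the calendar invite, the kickoff note, the reply from legal, the status update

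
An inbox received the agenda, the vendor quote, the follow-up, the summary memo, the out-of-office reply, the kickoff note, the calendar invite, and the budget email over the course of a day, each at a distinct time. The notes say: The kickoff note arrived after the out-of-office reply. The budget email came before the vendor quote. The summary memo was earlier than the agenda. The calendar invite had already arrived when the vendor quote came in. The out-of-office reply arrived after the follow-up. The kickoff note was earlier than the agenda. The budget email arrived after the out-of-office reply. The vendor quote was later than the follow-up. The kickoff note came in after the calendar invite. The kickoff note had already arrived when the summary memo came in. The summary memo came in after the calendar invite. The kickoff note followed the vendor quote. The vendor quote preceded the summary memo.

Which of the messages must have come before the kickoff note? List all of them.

Directly stated before the kickoff note: the calendar invite, the out-of-office reply, and the vendor quote.
The budget email reaches the kickoff note via the budget email → the vendor quote → the kickoff note.
The follow-up reaches the kickoff note via the follow-up → the vendor quote → the kickoff note.
No chain forces the summary memo (or any of the others) ahead of the kickoff note.

the budget email, the calendar invite, the follow-up, the out-of-office reply, the vendor quote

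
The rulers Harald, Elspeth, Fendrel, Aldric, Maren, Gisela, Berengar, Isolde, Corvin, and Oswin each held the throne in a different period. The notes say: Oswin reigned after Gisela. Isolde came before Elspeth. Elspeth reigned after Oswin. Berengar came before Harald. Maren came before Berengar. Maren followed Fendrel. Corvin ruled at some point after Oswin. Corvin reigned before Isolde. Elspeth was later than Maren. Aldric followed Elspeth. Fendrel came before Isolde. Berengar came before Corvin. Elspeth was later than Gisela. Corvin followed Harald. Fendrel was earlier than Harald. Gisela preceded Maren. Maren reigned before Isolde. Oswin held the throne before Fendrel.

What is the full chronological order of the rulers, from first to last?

The constraints fix every adjacent pair, so only one ordering works:
Gisela → Oswin → Fendrel → Maren → Berengar → Harald → Corvin → Isolde → Elspeth → Aldric.

Gisela, Oswin, Fendrel, Maren, Berengar, Harald, Corvin, Isolde, Elspeth, Aldric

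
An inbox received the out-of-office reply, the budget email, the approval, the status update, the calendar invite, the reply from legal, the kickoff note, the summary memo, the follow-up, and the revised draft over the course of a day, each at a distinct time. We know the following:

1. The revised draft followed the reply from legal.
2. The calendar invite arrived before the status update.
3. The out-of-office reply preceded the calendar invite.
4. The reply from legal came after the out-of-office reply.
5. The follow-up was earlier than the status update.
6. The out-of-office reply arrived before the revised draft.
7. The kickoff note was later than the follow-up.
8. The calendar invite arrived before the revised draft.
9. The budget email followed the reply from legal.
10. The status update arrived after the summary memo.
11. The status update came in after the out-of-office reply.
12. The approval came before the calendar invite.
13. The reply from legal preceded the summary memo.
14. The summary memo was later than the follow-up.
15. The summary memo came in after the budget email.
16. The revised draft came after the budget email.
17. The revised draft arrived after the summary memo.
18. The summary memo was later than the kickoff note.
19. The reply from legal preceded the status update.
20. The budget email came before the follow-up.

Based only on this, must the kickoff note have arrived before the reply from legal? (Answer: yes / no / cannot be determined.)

Tracing the constraints gives the reply from legal → the budget email → the follow-up → the kickoff note, so the reply from legal must come before the kickoff note.
That means the kickoff note cannot be before the reply from legal.

no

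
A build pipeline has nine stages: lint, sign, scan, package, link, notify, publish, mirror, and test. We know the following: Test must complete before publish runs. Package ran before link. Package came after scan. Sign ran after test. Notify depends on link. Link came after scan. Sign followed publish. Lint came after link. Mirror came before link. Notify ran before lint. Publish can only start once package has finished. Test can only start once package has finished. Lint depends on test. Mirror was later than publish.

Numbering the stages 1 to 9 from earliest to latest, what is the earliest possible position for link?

Mirror, package, publish, scan, and test must all come before link — 5 forced predecessors.
Nothing else is forced ahead of link, so its earliest slot is position 5 + 1 = 6.

6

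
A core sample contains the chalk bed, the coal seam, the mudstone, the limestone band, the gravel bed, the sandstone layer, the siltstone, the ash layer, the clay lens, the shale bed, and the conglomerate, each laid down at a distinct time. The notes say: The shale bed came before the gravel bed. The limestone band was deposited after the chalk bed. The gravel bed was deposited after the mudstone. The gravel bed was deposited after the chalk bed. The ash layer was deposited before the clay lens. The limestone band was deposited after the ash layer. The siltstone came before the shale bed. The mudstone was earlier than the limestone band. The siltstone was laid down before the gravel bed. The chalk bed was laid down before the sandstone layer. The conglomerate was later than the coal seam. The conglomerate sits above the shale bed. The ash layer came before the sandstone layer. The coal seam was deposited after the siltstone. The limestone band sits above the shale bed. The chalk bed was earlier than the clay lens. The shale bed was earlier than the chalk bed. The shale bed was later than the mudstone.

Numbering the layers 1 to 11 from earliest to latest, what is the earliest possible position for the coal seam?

The siltstone must come before the coal seam — 1 forced predecessor.
Nothing else is forced ahead of the coal seam, so its earliest slot is position 1 + 1 = 2.

2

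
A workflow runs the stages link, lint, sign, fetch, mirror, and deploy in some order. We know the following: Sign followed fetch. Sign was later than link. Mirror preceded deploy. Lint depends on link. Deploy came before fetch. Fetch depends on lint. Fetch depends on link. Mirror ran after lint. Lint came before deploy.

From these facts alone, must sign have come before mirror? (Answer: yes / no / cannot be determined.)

no

Tracing the constraints gives mirror → deploy → fetch → sign, so mirror must come before sign.
That means sign cannot be before mirror.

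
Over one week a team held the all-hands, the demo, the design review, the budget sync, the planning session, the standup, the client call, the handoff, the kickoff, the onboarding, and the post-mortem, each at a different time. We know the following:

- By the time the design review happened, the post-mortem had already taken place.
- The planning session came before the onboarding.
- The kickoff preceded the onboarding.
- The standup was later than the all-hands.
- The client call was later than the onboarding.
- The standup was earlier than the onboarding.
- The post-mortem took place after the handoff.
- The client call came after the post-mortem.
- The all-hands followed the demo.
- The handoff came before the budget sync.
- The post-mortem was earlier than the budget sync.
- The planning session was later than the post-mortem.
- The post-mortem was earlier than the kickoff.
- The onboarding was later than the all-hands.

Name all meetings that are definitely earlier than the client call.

Directly stated before the client call: the onboarding and the post-mortem.
The all-hands reaches the client call via the all-hands → the onboarding → the client call.
The demo reaches the client call via the demo → the all-hands → the onboarding → the client call.
The handoff reaches the client call via the handoff → the post-mortem → the client call.
Likewise the kickoff, the planning session, and the standup each reach the client call by chaining the stated constraints.
No chain forces the design review (or any of the others) ahead of the client call.

the all-hands, the demo, the handoff, the kickoff, the onboarding, the planning session, the post-mortem, the standup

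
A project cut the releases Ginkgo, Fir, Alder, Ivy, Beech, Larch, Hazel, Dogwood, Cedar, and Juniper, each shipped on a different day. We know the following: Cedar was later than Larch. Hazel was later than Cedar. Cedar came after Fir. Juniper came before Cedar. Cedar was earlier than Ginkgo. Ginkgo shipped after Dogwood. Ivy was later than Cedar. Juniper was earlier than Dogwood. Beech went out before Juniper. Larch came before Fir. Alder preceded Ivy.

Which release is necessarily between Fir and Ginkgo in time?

Tracing the constraints gives Fir → Cedar → Ginkgo, so Cedar sits after Fir and before Ginkgo.
No other release is forced both after Fir and before Ginkgo.

Cedar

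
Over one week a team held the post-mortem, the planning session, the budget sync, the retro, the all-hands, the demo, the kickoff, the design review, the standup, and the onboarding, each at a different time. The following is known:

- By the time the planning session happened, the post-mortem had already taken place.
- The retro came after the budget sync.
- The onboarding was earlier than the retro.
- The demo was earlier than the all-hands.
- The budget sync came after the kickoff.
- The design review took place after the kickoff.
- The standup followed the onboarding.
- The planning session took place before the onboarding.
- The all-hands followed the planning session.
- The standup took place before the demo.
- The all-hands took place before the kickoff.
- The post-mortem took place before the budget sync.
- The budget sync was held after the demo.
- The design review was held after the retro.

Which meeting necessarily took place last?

the design review

Every other meeting has a chain of constraints placing it before the design review, so the design review is last.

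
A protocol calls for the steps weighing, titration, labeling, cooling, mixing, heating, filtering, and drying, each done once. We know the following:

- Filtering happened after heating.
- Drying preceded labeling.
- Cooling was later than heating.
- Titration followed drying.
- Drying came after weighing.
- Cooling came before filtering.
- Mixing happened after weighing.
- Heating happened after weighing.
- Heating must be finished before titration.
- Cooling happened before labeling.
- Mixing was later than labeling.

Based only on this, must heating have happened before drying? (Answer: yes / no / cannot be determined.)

No chain of stated constraints runs from heating to drying, and none runs from drying to heating either.
So the relative order of heating and drying is not fixed by the given facts.

cannot be determined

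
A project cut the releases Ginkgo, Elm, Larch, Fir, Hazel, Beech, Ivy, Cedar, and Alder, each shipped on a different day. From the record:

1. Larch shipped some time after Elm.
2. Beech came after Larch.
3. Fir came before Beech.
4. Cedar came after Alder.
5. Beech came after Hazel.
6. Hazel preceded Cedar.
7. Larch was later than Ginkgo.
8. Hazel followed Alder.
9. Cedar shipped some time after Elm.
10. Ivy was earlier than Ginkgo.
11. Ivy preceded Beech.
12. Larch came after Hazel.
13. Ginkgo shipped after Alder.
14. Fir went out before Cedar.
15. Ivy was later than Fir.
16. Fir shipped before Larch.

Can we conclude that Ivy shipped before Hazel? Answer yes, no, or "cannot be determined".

cannot be determined

No chain of stated constraints runs from Ivy to Hazel, and none runs from Hazel to Ivy either.
So the relative order of Ivy and Hazel is not fixed by the given facts.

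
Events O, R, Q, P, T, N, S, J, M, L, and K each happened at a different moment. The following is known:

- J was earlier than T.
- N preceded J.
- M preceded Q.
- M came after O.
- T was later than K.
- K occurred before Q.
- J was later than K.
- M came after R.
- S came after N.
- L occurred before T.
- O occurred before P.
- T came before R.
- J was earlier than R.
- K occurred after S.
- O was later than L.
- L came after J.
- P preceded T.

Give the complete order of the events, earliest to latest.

The constraints fix every adjacent pair, so only one ordering works:
N → S → K → J → L → O → P → T → R → M → Q.

N, S, K, J, L, O, P, T, R, M, Q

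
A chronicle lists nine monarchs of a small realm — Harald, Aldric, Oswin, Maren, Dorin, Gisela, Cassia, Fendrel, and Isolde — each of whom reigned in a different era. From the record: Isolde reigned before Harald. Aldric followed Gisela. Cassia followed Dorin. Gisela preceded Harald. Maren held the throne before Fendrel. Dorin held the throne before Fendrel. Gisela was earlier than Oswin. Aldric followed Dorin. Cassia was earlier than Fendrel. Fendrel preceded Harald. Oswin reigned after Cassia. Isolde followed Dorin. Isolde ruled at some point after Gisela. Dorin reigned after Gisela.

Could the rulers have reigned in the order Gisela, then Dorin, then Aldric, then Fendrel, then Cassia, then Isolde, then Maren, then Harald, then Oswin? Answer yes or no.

The constraints require Cassia before Fendrel, but in the proposed sequence Fendrel appears ahead of Cassia. That one violation is enough.

no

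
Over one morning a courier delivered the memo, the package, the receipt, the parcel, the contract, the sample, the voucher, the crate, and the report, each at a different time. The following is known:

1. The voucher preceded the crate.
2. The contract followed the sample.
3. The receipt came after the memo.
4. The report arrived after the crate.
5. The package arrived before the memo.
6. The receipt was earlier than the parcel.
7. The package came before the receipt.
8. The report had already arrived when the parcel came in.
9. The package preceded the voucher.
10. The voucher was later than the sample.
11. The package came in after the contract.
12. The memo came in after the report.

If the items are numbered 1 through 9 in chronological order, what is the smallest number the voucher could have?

4

The contract, the package, and the sample must all come before the voucher — 3 forced predecessors.
Nothing else is forced ahead of the voucher, so its earliest slot is position 3 + 1 = 4.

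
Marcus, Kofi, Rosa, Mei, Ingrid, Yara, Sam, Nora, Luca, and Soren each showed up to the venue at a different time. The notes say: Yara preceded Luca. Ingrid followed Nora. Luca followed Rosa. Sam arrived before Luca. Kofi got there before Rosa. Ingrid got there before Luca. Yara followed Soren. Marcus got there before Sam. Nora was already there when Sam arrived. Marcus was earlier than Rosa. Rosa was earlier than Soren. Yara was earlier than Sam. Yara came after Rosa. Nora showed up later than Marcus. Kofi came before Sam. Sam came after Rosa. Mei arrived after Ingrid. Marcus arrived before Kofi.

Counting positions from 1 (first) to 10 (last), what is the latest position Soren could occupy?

7

Soren must come before Luca, Sam, and Yara — 3 guests forced after them.
Everything else can be placed before Soren in some valid order, so Soren can sit as late as position 10 − 3 = 7.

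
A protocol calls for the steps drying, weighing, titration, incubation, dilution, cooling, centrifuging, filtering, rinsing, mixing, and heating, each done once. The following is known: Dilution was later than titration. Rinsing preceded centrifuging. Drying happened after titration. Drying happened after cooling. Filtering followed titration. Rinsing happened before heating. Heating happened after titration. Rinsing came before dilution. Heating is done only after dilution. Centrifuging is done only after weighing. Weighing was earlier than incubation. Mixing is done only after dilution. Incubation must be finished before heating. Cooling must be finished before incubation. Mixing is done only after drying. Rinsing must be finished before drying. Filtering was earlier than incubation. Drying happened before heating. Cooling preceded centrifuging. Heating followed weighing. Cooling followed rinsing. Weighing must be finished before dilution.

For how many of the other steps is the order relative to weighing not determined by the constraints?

5

Forced after weighing: centrifuging, dilution, heating, incubation, and mixing.
That leaves cooling, drying, filtering, rinsing, and titration with no forced order relative to weighing — 5.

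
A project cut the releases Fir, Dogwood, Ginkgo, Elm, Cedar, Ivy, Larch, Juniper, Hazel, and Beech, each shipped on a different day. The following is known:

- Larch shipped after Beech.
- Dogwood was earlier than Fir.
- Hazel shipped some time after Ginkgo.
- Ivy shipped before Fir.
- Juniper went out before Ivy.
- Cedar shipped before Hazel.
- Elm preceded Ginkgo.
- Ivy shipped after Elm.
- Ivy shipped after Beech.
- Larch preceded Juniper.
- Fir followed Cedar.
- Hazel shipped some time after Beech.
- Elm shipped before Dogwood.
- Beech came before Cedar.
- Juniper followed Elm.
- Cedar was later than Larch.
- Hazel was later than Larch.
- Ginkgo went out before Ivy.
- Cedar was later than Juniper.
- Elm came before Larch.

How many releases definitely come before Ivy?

5

Directly stated before Ivy: Beech, Elm, Ginkgo, and Juniper.
Larch reaches Ivy via Larch → Juniper → Ivy.
That's Beech, Elm, Ginkgo, Juniper, and Larch — 5 in all.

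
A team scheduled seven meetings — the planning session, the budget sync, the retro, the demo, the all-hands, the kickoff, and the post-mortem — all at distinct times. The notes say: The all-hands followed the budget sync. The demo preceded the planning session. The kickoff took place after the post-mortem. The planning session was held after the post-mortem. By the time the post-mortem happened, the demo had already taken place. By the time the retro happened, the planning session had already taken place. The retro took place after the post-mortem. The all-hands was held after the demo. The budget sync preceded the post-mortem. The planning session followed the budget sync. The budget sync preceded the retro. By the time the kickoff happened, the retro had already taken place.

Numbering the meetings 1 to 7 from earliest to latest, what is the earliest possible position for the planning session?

The budget sync, the demo, and the post-mortem must all come before the planning session — 3 forced predecessors.
Nothing else is forced ahead of the planning session, so its earliest slot is position 3 + 1 = 4.

4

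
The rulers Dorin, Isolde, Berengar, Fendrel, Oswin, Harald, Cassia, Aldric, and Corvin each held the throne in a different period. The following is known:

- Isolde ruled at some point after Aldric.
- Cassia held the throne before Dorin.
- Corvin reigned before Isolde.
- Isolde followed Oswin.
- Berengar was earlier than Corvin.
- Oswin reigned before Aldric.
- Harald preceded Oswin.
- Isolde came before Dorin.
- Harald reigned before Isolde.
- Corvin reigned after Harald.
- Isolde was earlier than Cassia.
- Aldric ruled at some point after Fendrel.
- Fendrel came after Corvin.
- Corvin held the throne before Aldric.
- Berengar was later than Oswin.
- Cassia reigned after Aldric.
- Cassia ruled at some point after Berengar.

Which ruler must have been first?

Harald

Harald has a chain of constraints placing them before every other ruler, so Harald must be first.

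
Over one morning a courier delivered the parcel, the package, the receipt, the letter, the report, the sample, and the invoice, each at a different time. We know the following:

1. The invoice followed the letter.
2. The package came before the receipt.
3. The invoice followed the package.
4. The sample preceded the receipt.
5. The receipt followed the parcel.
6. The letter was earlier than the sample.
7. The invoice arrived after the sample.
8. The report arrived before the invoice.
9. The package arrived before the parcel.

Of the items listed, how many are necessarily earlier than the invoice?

Directly stated before the invoice: the letter, the package, the report, and the sample.
That's the letter, the package, the report, and the sample — 4 in all.

4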